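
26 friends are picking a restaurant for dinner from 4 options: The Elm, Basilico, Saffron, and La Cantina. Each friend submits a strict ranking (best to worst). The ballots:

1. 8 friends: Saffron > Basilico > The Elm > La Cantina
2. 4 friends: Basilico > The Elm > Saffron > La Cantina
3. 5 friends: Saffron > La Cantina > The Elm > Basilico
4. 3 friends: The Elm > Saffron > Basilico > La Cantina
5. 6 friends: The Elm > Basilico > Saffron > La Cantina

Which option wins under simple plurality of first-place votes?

First-place votes: The Elm 9, Basilico 4, Saffron 13, La Cantina 0.
Saffron has the most first-place votes.

Saffron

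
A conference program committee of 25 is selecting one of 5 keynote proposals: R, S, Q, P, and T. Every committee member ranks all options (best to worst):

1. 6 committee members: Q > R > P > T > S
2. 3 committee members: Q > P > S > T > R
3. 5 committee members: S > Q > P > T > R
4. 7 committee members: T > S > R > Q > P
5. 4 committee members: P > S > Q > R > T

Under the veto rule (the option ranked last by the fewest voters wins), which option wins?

Q

Last-place votes: R 8, S 6, Q 0, P 7, T 4.
Q is ranked last by the fewest voters, so Q wins.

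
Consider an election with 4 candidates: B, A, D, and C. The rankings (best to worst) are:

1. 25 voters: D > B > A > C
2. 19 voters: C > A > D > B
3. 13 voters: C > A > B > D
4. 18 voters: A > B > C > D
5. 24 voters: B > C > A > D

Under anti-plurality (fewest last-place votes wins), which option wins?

Last-place votes: B 19, A 0, D 55, C 25.
A is ranked last by the fewest voters, so A wins.

A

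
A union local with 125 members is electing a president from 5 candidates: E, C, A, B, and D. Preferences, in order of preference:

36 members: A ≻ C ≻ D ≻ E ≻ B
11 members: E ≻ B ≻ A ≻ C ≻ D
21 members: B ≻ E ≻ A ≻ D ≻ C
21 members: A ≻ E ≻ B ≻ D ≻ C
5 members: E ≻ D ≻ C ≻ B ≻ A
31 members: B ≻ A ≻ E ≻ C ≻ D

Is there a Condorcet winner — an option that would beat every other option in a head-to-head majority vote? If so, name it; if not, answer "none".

Checking pairwise contests:
A beats E 88–37.
E beats C 89–36.
B beats A 68–57.
E beats B 73–52.
E beats D 89–36.
Every option loses at least one head-to-head, so there is no Condorcet winner.

none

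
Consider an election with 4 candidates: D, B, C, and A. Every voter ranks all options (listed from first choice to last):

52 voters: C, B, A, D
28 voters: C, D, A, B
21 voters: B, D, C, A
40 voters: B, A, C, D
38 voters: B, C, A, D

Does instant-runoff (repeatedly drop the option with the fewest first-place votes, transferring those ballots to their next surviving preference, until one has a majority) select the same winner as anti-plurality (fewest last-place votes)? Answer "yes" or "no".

no

Instant-runoff — R1 D 0, B 99, C 80, A 0 (B winner). Winner: B.
Anti-plurality — last-place votes: D 130, B 28, C 0, A 21. Winner: C.
The two methods disagree.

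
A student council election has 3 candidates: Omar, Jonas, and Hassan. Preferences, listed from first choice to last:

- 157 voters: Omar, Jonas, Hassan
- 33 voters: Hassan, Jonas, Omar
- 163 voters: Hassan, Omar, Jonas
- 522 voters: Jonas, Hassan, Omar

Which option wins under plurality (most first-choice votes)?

Jonas

First-place votes: Omar 157, Jonas 522, Hassan 196.
Jonas has the most first-place votes.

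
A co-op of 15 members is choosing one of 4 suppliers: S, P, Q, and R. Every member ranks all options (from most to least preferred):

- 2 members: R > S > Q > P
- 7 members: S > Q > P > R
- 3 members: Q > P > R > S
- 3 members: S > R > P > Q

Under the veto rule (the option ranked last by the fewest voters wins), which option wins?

P

Last-place votes: S 3, P 2, Q 3, R 7.
P is ranked last by the fewest voters, so P wins.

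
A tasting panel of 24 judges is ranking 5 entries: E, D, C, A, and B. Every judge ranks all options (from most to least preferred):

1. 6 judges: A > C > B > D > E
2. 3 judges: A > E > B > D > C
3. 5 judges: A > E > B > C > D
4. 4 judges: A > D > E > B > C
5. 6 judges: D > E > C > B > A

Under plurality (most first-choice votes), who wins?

A

First-place votes: E 0, D 6, C 0, A 18, B 0.
A has the most first-place votes.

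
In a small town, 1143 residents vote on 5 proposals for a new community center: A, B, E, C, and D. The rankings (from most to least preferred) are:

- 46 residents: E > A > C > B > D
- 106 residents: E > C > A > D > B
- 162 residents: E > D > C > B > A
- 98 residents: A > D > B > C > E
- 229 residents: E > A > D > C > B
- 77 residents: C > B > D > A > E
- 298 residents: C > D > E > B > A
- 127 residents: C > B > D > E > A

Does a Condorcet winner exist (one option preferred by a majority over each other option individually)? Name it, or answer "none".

C

C vs A: 770–373 for C.
C vs B: 1045–98 for C.
C vs E: 600–543 for C.
C vs D: 654–489 for C.
C beats every other option head-to-head.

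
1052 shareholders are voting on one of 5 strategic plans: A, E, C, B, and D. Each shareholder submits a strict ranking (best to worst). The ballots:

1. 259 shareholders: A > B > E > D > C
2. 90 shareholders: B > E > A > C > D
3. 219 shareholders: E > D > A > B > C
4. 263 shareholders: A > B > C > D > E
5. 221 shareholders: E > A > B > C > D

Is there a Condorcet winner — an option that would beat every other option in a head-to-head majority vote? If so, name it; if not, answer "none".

none

Checking pairwise contests:
E beats A 530–522.
B beats E 612–440.
A beats C 1052–0.
A beats B 962–90.
A beats D 833–219.
Every option loses at least one head-to-head, so there is no Condorcet winner.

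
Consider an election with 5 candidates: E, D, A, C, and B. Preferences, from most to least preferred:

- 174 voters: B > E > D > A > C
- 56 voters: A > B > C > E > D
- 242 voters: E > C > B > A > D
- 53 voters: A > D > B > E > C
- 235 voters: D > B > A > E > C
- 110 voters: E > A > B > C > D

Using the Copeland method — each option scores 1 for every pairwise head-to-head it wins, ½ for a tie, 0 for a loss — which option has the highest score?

E: beats D, A, and C; loses to B → score 3.
D: beats C; loses to E, A, and B → score 1.
A: beats D and C; loses to E and B → score 2.
C: loses to E, D, A, and B → score 0.
B: beats E, D, A, and C → score 4.
B has the best pairwise record.

B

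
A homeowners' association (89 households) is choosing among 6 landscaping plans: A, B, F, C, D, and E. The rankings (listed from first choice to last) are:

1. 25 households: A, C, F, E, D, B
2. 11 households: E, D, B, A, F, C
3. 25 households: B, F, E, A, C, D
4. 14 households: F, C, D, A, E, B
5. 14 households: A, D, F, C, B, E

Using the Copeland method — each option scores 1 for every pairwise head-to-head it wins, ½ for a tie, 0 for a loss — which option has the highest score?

A: beats B, F, C, D, and E → score 5.
B: loses to A, F, C, D, and E → score 0.
F: beats B, C, D, and E; loses to A → score 4.
C: beats B, D, and E; loses to A and F → score 3.
D: beats B; loses to A, F, C, and E → score 1.
E: beats B and D; loses to A, F, and C → score 2.
A has the best pairwise record.

A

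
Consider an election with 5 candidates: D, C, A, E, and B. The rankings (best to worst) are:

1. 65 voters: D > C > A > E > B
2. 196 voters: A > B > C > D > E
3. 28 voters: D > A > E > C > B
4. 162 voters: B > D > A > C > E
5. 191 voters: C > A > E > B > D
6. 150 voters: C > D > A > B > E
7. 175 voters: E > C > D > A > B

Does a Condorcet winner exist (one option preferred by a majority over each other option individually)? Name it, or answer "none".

C vs D: 712–255 for C.
C vs A: 581–386 for C.
C vs E: 764–203 for C.
C vs B: 609–358 for C.
C beats every other option head-to-head.

C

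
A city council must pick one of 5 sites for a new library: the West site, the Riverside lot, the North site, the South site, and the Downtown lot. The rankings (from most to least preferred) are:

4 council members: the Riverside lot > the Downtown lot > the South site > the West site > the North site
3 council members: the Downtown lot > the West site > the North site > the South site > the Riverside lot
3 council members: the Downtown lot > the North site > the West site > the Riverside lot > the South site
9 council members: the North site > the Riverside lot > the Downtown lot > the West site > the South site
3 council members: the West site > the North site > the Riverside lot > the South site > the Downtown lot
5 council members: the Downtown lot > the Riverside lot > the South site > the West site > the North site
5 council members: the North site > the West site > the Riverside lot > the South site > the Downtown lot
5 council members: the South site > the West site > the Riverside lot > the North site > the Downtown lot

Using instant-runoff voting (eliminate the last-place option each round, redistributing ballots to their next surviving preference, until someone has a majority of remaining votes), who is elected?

Round 1: the West site 3, the Riverside lot 4, the North site 14, the South site 5, the Downtown lot 11. Eliminate the West site.
Round 2: the Riverside lot 4, the North site 17, the South site 5, the Downtown lot 11. Eliminate the Riverside lot.
Round 3: the North site 17, the South site 5, the Downtown lot 15. Eliminate the South site.
Round 4: the North site 22, the Downtown lot 15. The North site has a majority.

the North site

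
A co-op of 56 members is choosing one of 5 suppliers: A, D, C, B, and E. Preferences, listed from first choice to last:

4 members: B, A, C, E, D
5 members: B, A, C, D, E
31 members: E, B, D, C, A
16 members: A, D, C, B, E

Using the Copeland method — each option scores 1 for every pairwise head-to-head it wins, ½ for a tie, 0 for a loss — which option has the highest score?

A: loses to D, C, B, and E → score 0.
D: beats A and C; loses to B and E → score 2.
C: beats A; loses to D, B, and E → score 1.
B: beats A, D, and C; loses to E → score 3.
E: beats A, D, C, and B → score 4.
E has the best pairwise record.

E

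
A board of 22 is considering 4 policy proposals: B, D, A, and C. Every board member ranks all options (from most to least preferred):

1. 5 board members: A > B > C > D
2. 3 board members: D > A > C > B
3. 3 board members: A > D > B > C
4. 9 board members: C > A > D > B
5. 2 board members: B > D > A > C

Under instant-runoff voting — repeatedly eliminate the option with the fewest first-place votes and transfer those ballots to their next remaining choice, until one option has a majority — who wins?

A

Round 1: B 2, D 3, A 8, C 9. Eliminate B.
Round 2: D 5, A 8, C 9. Eliminate D.
Round 3: A 13, C 9. A has a majority.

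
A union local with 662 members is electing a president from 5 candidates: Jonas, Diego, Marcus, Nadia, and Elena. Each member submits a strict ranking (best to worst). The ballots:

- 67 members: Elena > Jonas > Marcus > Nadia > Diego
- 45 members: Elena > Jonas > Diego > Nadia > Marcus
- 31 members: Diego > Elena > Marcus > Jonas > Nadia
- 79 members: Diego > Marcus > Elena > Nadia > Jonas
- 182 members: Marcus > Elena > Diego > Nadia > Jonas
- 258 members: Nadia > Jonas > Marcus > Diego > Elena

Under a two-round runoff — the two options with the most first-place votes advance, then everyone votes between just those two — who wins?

Round 1 first-place votes: Jonas 0, Diego 110, Marcus 182, Nadia 258, Elena 112.
Nadia and Marcus advance.
Runoff: Nadia is preferred to Marcus by 303 voters; Marcus by 359.
Marcus wins the runoff.

Marcus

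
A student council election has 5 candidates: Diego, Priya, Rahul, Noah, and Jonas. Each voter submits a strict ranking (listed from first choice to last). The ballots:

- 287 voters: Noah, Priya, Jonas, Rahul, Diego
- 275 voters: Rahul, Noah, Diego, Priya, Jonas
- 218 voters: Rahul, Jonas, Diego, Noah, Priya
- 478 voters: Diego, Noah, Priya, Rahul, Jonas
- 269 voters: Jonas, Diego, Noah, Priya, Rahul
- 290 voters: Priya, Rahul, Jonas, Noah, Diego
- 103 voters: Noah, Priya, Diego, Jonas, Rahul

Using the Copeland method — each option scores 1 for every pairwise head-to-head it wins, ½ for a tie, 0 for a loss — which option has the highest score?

Noah

Diego: beats Priya and Noah; loses to Rahul and Jonas → score 2.
Priya: beats Rahul and Jonas; loses to Diego and Noah → score 2.
Rahul: beats Diego and Jonas; loses to Priya and Noah → score 2.
Noah: beats Priya, Rahul, and Jonas; loses to Diego → score 3.
Jonas: beats Diego; loses to Priya, Rahul, and Noah → score 1.
Noah has the best pairwise record.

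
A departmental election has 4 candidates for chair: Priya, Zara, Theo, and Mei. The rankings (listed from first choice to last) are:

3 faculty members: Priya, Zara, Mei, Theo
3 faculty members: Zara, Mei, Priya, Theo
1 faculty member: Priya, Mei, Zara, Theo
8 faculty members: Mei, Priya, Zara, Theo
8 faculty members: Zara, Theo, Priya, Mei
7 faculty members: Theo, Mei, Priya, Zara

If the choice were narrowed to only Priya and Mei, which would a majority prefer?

Mei

Voters preferring Priya to Mei: 12; preferring Mei to Priya: 18.
Mei wins the head-to-head.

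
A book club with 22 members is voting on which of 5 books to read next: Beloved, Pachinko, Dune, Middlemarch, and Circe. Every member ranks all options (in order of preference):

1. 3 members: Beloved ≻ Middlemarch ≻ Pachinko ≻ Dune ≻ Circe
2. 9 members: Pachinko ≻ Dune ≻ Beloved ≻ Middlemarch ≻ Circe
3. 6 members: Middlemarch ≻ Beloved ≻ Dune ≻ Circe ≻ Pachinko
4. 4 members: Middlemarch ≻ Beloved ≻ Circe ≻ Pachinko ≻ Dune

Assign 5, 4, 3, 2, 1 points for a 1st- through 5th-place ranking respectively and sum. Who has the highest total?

Beloved: 3·5 + 9·3 + 6·4 + 4·4 = 82
Pachinko: 3·3 + 9·5 + 6·1 + 4·2 = 68
Dune: 3·2 + 9·4 + 6·3 + 4·1 = 64
Middlemarch: 3·4 + 9·2 + 6·5 + 4·5 = 80
Circe: 3·1 + 9·1 + 6·2 + 4·3 = 36
Beloved has the highest Borda score (82).

Beloved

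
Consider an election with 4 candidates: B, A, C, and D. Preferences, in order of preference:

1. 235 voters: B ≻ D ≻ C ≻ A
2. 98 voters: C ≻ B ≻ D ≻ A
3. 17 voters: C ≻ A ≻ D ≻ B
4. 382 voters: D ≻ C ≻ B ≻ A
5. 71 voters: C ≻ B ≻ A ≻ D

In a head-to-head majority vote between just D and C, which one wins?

Voters preferring D to C: 617; preferring C to D: 186.
D wins the head-to-head.

D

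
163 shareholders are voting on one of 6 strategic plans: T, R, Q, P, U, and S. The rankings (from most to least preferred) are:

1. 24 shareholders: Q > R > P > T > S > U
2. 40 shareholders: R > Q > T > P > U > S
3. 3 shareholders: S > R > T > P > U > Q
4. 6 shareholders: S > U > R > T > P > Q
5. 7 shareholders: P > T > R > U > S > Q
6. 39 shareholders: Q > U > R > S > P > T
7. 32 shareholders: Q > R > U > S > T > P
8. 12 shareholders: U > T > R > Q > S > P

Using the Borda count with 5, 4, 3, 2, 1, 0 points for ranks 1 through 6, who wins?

Q

T: 24·2 + 40·3 + 3·3 + 6·2 + 7·4 + 39·0 + 32·1 + 12·4 = 297
R: 24·4 + 40·5 + 3·4 + 6·3 + 7·3 + 39·3 + 32·4 + 12·3 = 628
Q: 24·5 + 40·4 + 3·0 + 6·0 + 7·0 + 39·5 + 32·5 + 12·2 = 659
P: 24·3 + 40·2 + 3·2 + 6·1 + 7·5 + 39·1 + 32·0 + 12·0 = 238
U: 24·0 + 40·1 + 3·1 + 6·4 + 7·2 + 39·4 + 32·3 + 12·5 = 393
S: 24·1 + 40·0 + 3·5 + 6·5 + 7·1 + 39·2 + 32·2 + 12·1 = 230
Q has the highest Borda score (659).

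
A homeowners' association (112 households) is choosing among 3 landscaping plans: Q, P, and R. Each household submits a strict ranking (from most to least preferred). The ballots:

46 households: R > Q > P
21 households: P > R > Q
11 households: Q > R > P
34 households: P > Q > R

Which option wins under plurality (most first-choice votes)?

P

First-place votes: Q 11, P 55, R 46.
P has the most first-place votes.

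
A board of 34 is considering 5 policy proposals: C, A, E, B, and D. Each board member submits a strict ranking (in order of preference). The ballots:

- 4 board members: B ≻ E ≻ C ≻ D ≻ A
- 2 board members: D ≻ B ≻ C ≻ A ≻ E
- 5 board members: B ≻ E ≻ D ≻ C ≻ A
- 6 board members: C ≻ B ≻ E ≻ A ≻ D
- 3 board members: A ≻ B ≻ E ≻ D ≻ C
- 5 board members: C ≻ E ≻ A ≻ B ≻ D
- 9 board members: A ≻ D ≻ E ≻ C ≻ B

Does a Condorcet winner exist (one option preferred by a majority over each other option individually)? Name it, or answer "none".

none

Checking pairwise contests:
E beats C 21–13.
C beats A 22–12.
B beats E 20–14.
C beats B 20–14.
A beats D 23–11.
Every option loses at least one head-to-head, so there is no Condorcet winner.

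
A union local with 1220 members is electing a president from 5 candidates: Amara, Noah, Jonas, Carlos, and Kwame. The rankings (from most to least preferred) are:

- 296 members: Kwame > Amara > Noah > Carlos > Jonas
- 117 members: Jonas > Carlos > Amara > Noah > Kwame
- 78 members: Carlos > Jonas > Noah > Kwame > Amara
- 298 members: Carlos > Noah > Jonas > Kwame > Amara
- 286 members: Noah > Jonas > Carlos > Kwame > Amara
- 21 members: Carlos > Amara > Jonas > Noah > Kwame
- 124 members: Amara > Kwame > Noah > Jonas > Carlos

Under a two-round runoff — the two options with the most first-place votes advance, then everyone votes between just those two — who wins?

Round 1 first-place votes: Amara 124, Noah 286, Jonas 117, Carlos 397, Kwame 296.
Carlos and Kwame advance.
Runoff: Carlos is preferred to Kwame by 800 voters; Kwame by 420.
Carlos wins the runoff.

Carlos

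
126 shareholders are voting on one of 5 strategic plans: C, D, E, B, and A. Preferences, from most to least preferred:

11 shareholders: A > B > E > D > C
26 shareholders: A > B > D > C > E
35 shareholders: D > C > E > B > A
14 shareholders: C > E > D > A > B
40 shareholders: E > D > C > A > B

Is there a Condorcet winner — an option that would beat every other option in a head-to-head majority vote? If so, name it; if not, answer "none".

Checking pairwise contests:
D beats C 112–14.
E beats D 65–61.
C beats E 75–51.
C beats B 89–37.
C beats A 89–37.
Every option loses at least one head-to-head, so there is no Condorcet winner.

none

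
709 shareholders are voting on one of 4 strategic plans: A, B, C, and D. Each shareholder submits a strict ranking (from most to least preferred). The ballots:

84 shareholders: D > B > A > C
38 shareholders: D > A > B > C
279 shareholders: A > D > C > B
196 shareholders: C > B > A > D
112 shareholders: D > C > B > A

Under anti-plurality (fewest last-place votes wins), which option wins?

A

Last-place votes: A 112, B 279, C 122, D 196.
A is ranked last by the fewest voters, so A wins.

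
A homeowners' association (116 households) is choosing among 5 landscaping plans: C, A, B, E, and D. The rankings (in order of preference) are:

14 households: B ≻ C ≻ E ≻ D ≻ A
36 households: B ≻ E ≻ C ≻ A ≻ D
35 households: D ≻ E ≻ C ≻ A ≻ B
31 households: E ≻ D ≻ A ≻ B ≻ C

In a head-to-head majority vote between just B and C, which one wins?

B

Voters preferring B to C: 81; preferring C to B: 35.
B wins the head-to-head.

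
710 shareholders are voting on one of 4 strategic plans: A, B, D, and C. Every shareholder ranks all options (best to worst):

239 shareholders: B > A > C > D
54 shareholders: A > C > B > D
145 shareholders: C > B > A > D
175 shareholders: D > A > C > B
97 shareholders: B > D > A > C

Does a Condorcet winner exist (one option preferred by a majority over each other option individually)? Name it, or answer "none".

Checking pairwise contests:
B beats A 481–229.
C beats B 374–336.
A beats D 438–272.
A beats C 565–145.
Every option loses at least one head-to-head, so there is no Condorcet winner.

none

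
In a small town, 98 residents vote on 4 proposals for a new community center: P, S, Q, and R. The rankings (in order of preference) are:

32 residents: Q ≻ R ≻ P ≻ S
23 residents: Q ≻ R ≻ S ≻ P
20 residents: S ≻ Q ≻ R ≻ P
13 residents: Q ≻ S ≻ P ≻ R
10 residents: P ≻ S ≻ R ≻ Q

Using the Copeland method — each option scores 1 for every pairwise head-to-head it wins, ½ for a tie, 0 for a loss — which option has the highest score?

P: loses to S, Q, and R → score 0.
S: beats P; loses to Q and R → score 1.
Q: beats P, S, and R → score 3.
R: beats P and S; loses to Q → score 2.
Q has the best pairwise record.

Q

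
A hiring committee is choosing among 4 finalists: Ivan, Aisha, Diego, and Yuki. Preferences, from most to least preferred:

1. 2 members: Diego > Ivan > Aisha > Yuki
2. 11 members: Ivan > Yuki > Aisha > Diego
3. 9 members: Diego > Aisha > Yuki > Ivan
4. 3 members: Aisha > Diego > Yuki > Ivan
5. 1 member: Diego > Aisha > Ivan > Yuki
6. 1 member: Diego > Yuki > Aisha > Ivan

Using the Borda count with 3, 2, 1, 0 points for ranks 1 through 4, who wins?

Ivan: 2·2 + 11·3 + 9·0 + 3·0 + 1·1 + 1·0 = 38
Aisha: 2·1 + 11·1 + 9·2 + 3·3 + 1·2 + 1·1 = 43
Diego: 2·3 + 11·0 + 9·3 + 3·2 + 1·3 + 1·3 = 45
Yuki: 2·0 + 11·2 + 9·1 + 3·1 + 1·0 + 1·2 = 36
Diego has the highest Borda score (45).

Diego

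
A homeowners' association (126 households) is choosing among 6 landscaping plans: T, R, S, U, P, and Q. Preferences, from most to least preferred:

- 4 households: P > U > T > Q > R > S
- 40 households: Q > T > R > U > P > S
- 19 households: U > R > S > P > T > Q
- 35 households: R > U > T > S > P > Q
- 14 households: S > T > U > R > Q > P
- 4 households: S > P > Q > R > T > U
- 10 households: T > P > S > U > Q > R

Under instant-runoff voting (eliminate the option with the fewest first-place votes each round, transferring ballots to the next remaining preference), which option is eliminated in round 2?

Round 1: T 10, R 35, S 18, U 19, P 4, Q 40. Eliminate P.
Round 2: T 10, R 35, S 18, U 23, Q 40. Eliminate T.

T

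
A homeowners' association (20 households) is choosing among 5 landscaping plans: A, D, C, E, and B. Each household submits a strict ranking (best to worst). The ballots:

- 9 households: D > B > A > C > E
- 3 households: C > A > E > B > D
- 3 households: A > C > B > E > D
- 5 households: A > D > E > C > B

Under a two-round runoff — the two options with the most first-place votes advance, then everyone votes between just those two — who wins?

Round 1 first-place votes: A 8, D 9, C 3, E 0, B 0.
D and A advance.
Runoff: D is preferred to A by 9 voters; A by 11.
A wins the runoff.

A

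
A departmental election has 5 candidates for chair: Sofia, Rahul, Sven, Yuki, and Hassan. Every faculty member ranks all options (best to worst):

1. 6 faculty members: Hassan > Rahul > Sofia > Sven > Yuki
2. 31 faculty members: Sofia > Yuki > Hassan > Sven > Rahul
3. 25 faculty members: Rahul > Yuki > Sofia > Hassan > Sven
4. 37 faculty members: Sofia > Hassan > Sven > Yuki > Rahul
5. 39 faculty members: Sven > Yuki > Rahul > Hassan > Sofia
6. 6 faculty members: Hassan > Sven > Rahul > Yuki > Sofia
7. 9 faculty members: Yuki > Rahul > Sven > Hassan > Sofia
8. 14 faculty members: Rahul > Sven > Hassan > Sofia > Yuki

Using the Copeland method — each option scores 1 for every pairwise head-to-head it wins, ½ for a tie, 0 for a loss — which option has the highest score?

Sofia

Sofia: beats Sven, Yuki, and Hassan; loses to Rahul → score 3.
Rahul: beats Sofia and Hassan; loses to Sven and Yuki → score 2.
Sven: beats Rahul and Yuki; loses to Sofia and Hassan → score 2.
Yuki: beats Rahul and Hassan; loses to Sofia and Sven → score 2.
Hassan: beats Sven; loses to Sofia, Rahul, and Yuki → score 1.
Sofia has the best pairwise record.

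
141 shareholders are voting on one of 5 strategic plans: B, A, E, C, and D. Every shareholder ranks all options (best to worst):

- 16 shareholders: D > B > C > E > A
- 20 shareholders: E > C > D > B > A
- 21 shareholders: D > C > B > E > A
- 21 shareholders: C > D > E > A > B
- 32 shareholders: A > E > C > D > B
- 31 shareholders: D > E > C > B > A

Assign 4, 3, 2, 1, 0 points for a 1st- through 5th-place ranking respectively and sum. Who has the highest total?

D

B: 16·3 + 20·1 + 21·2 + 21·0 + 32·0 + 31·1 = 141
A: 16·0 + 20·0 + 21·0 + 21·1 + 32·4 + 31·0 = 149
E: 16·1 + 20·4 + 21·1 + 21·2 + 32·3 + 31·3 = 348
C: 16·2 + 20·3 + 21·3 + 21·4 + 32·2 + 31·2 = 365
D: 16·4 + 20·2 + 21·4 + 21·3 + 32·1 + 31·4 = 407
D has the highest Borda score (407).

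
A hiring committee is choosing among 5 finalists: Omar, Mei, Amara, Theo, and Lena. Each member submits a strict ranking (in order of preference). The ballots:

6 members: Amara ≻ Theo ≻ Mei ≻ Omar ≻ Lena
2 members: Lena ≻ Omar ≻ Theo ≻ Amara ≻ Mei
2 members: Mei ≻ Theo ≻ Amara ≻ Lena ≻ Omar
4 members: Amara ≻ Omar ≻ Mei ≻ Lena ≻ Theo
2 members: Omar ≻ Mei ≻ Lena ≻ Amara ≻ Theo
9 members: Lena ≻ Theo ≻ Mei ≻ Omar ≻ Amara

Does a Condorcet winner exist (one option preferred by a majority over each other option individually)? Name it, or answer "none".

Checking pairwise contests:
Mei beats Omar 17–8.
Theo beats Mei 17–8.
Omar beats Amara 13–12.
Lena beats Theo 17–8.
Mei beats Lena 14–11.
Every option loses at least one head-to-head, so there is no Condorcet winner.

none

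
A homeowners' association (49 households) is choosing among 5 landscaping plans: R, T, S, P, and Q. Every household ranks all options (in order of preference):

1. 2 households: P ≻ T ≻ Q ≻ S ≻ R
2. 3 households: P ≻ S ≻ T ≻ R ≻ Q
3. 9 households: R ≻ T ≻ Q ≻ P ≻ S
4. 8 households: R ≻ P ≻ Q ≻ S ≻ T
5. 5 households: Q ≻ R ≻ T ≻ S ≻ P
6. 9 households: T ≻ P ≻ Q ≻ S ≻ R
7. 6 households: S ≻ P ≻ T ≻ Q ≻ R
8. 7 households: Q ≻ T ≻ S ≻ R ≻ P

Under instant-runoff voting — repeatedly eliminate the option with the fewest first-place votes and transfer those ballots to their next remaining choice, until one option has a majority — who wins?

Round 1: R 17, T 9, S 6, P 5, Q 12. Eliminate P.
Round 2: R 17, T 11, S 9, Q 12. Eliminate S.
Round 3: R 17, T 20, Q 12. Eliminate Q.
Round 4: R 22, T 27. T has a majority.

T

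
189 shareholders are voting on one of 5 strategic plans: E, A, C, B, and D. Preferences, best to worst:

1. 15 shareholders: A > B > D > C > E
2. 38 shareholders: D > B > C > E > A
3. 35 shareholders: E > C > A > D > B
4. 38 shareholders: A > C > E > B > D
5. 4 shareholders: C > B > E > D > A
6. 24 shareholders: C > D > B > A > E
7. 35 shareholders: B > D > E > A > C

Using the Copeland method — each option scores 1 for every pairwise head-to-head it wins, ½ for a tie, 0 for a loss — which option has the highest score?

E: beats A; loses to C, B, and D → score 1.
A: loses to E, C, B, and D → score 0.
C: beats E, A, B, and D → score 4.
B: beats E and A; loses to C and D → score 2.
D: beats E, A, and B; loses to C → score 3.
C has the best pairwise record.

C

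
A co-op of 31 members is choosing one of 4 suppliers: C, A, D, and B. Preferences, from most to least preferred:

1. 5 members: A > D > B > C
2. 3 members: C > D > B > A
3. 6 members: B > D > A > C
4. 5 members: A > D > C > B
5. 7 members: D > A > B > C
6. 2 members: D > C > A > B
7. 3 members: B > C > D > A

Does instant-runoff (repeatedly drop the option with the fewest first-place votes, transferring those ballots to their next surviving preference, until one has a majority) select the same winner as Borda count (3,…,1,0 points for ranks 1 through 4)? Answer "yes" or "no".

Instant-runoff — R1 C 3, A 10, D 9, B 9 (C out); R2 A 10, D 12, B 9 (B out); R3 A 10, D 21 (D winner). Winner: D.
Borda — scores: C 24, A 52, D 68, B 42. Winner: D.
The two methods agree.

yes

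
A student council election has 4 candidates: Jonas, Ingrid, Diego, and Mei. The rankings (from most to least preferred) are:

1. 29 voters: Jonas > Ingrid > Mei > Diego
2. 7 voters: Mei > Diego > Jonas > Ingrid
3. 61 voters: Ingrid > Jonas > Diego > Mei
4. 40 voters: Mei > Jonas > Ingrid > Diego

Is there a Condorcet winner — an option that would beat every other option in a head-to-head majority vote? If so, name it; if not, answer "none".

Jonas vs Ingrid: 76–61 for Jonas.
Jonas vs Diego: 130–7 for Jonas.
Jonas vs Mei: 90–47 for Jonas.
Jonas beats every other option head-to-head.

Jonas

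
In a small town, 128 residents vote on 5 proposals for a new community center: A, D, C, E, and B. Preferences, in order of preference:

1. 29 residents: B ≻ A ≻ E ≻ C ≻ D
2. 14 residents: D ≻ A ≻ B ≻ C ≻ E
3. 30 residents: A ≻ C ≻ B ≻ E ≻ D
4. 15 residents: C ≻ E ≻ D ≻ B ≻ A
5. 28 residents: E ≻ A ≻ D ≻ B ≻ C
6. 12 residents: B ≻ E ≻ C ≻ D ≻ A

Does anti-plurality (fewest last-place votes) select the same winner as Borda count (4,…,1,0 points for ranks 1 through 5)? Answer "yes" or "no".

Anti-plurality — last-place votes: A 27, D 59, C 28, E 14, B 0. Winner: B.
Borda — scores: A 333, D 154, C 217, E 281, B 295. Winner: A.
The two methods disagree.

no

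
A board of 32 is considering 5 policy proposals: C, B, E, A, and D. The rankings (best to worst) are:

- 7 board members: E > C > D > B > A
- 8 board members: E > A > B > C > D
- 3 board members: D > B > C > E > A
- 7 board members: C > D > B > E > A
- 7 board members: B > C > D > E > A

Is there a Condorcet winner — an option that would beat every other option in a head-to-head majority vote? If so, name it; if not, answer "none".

Checking pairwise contests:
B beats C 18–14.
D beats B 17–15.
C beats E 17–15.
C beats A 24–8.
C beats D 29–3.
Every option loses at least one head-to-head, so there is no Condorcet winner.

none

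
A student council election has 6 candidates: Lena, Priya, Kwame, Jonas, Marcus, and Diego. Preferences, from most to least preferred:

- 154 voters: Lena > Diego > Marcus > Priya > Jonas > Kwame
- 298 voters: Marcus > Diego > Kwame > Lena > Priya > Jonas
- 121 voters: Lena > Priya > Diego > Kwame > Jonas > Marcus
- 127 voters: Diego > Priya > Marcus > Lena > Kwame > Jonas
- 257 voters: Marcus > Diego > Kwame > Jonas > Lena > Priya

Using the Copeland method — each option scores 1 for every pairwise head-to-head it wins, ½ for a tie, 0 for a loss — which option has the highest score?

Marcus

Lena: beats Priya and Jonas; loses to Kwame, Marcus, and Diego → score 2.
Priya: beats Jonas; loses to Lena, Kwame, Marcus, and Diego → score 1.
Kwame: beats Lena, Priya, and Jonas; loses to Marcus and Diego → score 3.
Jonas: loses to Lena, Priya, Kwame, Marcus, and Diego → score 0.
Marcus: beats Lena, Priya, Kwame, Jonas, and Diego → score 5.
Diego: beats Lena, Priya, Kwame, and Jonas; loses to Marcus → score 4.
Marcus has the best pairwise record.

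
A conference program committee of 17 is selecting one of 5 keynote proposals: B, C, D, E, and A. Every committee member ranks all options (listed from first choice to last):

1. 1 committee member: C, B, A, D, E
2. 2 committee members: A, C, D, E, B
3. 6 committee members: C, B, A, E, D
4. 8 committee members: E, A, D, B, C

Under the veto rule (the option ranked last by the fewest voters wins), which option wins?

A

Last-place votes: B 2, C 8, D 6, E 1, A 0.
A is ranked last by the fewest voters, so A wins.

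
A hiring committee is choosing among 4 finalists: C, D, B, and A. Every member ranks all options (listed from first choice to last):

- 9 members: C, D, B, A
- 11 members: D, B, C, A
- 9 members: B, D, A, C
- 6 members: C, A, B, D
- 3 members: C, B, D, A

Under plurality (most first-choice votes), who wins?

C

First-place votes: C 18, D 11, B 9, A 0.
C has the most first-place votes.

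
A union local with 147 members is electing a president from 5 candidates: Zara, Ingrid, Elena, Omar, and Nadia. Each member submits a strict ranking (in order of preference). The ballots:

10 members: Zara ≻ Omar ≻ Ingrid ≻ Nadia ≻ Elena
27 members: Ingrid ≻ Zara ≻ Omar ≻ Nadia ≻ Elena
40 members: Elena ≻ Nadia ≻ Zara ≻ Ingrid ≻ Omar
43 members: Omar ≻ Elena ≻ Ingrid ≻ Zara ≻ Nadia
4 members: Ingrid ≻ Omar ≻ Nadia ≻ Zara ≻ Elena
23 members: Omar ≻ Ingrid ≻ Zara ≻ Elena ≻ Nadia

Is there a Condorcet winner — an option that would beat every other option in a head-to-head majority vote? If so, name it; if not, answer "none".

none

Checking pairwise contests:
Ingrid beats Zara 97–50.
Elena beats Ingrid 83–64.
Omar beats Elena 107–40.
Zara beats Omar 77–70.
Zara beats Nadia 103–44.
Every option loses at least one head-to-head, so there is no Condorcet winner.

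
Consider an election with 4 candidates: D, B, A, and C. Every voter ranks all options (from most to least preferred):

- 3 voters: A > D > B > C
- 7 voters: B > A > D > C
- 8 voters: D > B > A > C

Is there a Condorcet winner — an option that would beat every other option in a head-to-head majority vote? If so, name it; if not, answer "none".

none

Checking pairwise contests:
A beats D 10–8.
D beats B 11–7.
B beats A 15–3.
D beats C 18–0.
Every option loses at least one head-to-head, so there is no Condorcet winner.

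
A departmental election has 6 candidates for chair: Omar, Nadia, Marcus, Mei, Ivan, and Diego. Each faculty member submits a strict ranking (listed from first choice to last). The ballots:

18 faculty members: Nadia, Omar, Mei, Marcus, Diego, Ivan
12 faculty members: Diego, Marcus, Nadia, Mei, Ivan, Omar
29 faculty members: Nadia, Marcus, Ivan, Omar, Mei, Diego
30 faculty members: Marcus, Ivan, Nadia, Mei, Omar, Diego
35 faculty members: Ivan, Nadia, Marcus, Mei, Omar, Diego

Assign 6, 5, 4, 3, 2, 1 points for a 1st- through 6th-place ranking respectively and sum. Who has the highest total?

Nadia

Omar: 18·5 + 12·1 + 29·3 + 30·2 + 35·2 = 319
Nadia: 18·6 + 12·4 + 29·6 + 30·4 + 35·5 = 625
Marcus: 18·3 + 12·5 + 29·5 + 30·6 + 35·4 = 579
Mei: 18·4 + 12·3 + 29·2 + 30·3 + 35·3 = 361
Ivan: 18·1 + 12·2 + 29·4 + 30·5 + 35·6 = 518
Diego: 18·2 + 12·6 + 29·1 + 30·1 + 35·1 = 202
Nadia has the highest Borda score (625).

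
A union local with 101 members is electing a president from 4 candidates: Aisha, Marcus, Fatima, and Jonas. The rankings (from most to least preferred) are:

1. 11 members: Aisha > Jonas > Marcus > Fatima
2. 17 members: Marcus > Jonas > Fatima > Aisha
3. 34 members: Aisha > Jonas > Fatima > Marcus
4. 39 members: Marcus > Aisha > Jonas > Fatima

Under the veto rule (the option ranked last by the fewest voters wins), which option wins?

Jonas

Last-place votes: Aisha 17, Marcus 34, Fatima 50, Jonas 0.
Jonas is ranked last by the fewest voters, so Jonas wins.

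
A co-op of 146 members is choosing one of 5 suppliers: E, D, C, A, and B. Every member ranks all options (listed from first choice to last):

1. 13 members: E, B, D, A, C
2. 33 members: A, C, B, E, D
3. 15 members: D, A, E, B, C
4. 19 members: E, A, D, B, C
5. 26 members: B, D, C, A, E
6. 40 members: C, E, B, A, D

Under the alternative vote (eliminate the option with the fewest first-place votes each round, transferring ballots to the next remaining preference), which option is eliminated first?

Round 1: E 32, D 15, C 40, A 33, B 26. Eliminate D.

D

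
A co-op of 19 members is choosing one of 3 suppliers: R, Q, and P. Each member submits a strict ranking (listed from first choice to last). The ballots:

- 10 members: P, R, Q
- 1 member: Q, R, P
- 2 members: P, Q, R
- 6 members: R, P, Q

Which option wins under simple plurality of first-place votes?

First-place votes: R 6, Q 1, P 12.
P has the most first-place votes.

P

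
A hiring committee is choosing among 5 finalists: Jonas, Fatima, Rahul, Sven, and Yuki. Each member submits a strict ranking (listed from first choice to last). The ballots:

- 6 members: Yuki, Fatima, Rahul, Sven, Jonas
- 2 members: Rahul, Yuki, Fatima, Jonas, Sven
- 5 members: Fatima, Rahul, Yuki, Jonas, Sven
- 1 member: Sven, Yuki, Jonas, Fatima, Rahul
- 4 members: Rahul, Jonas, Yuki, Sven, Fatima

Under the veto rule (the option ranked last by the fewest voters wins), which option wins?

Last-place votes: Jonas 6, Fatima 4, Rahul 1, Sven 7, Yuki 0.
Yuki is ranked last by the fewest voters, so Yuki wins.

Yuki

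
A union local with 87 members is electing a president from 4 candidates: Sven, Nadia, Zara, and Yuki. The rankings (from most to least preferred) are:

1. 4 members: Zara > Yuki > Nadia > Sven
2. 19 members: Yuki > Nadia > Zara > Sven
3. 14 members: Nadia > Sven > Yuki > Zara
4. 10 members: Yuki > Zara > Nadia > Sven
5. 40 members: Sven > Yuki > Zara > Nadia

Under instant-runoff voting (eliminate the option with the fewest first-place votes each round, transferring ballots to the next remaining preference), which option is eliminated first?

Zara

Round 1: Sven 40, Nadia 14, Zara 4, Yuki 29. Eliminate Zara.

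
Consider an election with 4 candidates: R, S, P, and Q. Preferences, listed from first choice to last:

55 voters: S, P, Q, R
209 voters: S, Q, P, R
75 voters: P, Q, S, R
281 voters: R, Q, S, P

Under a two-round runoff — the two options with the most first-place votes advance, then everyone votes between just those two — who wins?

S

Round 1 first-place votes: R 281, S 264, P 75, Q 0.
R and S advance.
Runoff: R is preferred to S by 281 voters; S by 339.
S wins the runoff.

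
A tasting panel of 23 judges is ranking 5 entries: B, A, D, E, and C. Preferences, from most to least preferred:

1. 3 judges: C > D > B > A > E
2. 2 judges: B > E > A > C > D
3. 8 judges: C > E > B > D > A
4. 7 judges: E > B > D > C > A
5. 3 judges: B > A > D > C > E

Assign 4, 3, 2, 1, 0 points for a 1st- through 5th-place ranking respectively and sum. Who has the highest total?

B

B: 3·2 + 2·4 + 8·2 + 7·3 + 3·4 = 63
A: 3·1 + 2·2 + 8·0 + 7·0 + 3·3 = 16
D: 3·3 + 2·0 + 8·1 + 7·2 + 3·2 = 37
E: 3·0 + 2·3 + 8·3 + 7·4 + 3·0 = 58
C: 3·4 + 2·1 + 8·4 + 7·1 + 3·1 = 56
B has the highest Borda score (63).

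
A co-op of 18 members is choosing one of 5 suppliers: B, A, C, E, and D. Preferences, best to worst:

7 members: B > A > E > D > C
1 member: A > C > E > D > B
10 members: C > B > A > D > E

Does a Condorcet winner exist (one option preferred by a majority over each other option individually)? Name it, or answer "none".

C vs B: 11–7 for C.
C vs A: 10–8 for C.
C vs E: 11–7 for C.
C vs D: 11–7 for C.
C beats every other option head-to-head.

C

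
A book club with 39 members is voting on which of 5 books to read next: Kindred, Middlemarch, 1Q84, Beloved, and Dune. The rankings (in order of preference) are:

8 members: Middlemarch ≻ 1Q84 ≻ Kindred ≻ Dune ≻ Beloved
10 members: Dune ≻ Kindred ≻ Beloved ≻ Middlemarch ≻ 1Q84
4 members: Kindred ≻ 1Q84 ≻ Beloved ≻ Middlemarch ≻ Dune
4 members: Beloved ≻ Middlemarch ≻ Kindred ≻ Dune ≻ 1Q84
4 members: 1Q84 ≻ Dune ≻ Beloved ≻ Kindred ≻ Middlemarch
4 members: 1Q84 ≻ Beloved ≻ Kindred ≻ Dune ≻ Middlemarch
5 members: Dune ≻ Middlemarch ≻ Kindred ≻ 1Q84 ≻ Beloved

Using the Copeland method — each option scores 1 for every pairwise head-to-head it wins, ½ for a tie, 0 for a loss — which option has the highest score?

Kindred: beats Middlemarch, 1Q84, Beloved, and Dune → score 4.
Middlemarch: beats 1Q84; loses to Kindred, Beloved, and Dune → score 1.
1Q84: beats Beloved and Dune; loses to Kindred and Middlemarch → score 2.
Beloved: beats Middlemarch; loses to Kindred, 1Q84, and Dune → score 1.
Dune: beats Middlemarch and Beloved; loses to Kindred and 1Q84 → score 2.
Kindred has the best pairwise record.

Kindred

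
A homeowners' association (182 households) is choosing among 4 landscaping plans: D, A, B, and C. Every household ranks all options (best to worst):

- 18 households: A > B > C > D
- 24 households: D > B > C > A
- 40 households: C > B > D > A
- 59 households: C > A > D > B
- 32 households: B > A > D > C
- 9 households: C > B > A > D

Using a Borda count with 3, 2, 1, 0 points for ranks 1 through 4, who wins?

D: 18·0 + 24·3 + 40·1 + 59·1 + 32·1 + 9·0 = 203
A: 18·3 + 24·0 + 40·0 + 59·2 + 32·2 + 9·1 = 245
B: 18·2 + 24·2 + 40·2 + 59·0 + 32·3 + 9·2 = 278
C: 18·1 + 24·1 + 40·3 + 59·3 + 32·0 + 9·3 = 366
C has the highest Borda score (366).

C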